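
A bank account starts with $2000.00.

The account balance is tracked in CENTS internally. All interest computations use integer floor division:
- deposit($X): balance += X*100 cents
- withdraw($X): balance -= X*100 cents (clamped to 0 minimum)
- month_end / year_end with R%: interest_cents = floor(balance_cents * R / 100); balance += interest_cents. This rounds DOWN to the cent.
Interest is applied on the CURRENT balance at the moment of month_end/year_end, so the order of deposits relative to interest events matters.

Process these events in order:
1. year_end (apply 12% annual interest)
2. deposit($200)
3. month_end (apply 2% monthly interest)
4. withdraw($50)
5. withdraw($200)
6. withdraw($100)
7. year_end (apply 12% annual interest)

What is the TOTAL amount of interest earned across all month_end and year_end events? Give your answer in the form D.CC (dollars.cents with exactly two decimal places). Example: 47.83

Answer: 545.45

Derivation:
After 1 (year_end (apply 12% annual interest)): balance=$2240.00 total_interest=$240.00
After 2 (deposit($200)): balance=$2440.00 total_interest=$240.00
After 3 (month_end (apply 2% monthly interest)): balance=$2488.80 total_interest=$288.80
After 4 (withdraw($50)): balance=$2438.80 total_interest=$288.80
After 5 (withdraw($200)): balance=$2238.80 total_interest=$288.80
After 6 (withdraw($100)): balance=$2138.80 total_interest=$288.80
After 7 (year_end (apply 12% annual interest)): balance=$2395.45 total_interest=$545.45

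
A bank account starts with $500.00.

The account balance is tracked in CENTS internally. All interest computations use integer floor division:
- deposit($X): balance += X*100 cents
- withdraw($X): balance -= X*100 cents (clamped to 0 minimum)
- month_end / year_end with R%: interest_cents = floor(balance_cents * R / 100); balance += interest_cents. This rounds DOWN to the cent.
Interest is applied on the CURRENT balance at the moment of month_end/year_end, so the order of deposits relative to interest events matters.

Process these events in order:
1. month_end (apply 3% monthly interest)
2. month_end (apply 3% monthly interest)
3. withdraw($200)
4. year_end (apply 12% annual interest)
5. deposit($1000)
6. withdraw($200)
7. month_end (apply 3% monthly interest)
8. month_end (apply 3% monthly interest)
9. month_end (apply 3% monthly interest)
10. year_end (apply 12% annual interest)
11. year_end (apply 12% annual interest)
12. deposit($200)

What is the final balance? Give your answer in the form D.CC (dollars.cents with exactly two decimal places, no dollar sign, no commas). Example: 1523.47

Answer: 1803.86

Derivation:
After 1 (month_end (apply 3% monthly interest)): balance=$515.00 total_interest=$15.00
After 2 (month_end (apply 3% monthly interest)): balance=$530.45 total_interest=$30.45
After 3 (withdraw($200)): balance=$330.45 total_interest=$30.45
After 4 (year_end (apply 12% annual interest)): balance=$370.10 total_interest=$70.10
After 5 (deposit($1000)): balance=$1370.10 total_interest=$70.10
After 6 (withdraw($200)): balance=$1170.10 total_interest=$70.10
After 7 (month_end (apply 3% monthly interest)): balance=$1205.20 total_interest=$105.20
After 8 (month_end (apply 3% monthly interest)): balance=$1241.35 total_interest=$141.35
After 9 (month_end (apply 3% monthly interest)): balance=$1278.59 total_interest=$178.59
After 10 (year_end (apply 12% annual interest)): balance=$1432.02 total_interest=$332.02
After 11 (year_end (apply 12% annual interest)): balance=$1603.86 total_interest=$503.86
After 12 (deposit($200)): balance=$1803.86 total_interest=$503.86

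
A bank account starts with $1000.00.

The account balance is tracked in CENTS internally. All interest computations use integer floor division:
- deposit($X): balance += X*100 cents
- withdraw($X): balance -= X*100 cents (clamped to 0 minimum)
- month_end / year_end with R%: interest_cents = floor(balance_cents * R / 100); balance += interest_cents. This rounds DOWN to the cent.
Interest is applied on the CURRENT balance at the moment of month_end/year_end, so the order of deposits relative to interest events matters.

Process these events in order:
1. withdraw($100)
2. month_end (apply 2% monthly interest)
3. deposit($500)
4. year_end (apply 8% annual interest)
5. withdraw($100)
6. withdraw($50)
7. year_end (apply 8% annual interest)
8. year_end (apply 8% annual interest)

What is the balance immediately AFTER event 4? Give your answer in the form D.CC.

Answer: 1531.44

Derivation:
After 1 (withdraw($100)): balance=$900.00 total_interest=$0.00
After 2 (month_end (apply 2% monthly interest)): balance=$918.00 total_interest=$18.00
After 3 (deposit($500)): balance=$1418.00 total_interest=$18.00
After 4 (year_end (apply 8% annual interest)): balance=$1531.44 total_interest=$131.44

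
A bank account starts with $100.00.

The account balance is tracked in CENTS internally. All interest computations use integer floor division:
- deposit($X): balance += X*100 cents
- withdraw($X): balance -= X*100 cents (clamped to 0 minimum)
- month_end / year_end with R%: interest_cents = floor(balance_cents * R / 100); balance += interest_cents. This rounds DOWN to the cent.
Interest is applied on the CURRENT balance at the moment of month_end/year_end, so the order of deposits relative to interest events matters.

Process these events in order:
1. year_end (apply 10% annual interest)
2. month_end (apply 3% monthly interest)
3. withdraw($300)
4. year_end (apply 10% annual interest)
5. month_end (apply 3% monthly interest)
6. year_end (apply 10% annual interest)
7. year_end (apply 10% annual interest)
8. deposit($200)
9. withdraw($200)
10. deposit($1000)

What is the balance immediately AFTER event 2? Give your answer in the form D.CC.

Answer: 113.30

Derivation:
After 1 (year_end (apply 10% annual interest)): balance=$110.00 total_interest=$10.00
After 2 (month_end (apply 3% monthly interest)): balance=$113.30 total_interest=$13.30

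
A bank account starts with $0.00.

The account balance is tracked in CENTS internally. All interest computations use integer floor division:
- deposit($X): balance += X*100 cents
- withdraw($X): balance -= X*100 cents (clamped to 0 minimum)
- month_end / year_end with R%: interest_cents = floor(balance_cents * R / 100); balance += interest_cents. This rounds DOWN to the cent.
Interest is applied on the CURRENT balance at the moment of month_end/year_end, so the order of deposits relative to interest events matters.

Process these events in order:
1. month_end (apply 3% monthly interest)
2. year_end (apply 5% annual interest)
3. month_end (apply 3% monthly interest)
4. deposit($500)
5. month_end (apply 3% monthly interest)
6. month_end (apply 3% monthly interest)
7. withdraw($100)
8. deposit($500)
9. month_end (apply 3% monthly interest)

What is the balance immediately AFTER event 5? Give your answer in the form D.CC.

Answer: 515.00

Derivation:
After 1 (month_end (apply 3% monthly interest)): balance=$0.00 total_interest=$0.00
After 2 (year_end (apply 5% annual interest)): balance=$0.00 total_interest=$0.00
After 3 (month_end (apply 3% monthly interest)): balance=$0.00 total_interest=$0.00
After 4 (deposit($500)): balance=$500.00 total_interest=$0.00
After 5 (month_end (apply 3% monthly interest)): balance=$515.00 total_interest=$15.00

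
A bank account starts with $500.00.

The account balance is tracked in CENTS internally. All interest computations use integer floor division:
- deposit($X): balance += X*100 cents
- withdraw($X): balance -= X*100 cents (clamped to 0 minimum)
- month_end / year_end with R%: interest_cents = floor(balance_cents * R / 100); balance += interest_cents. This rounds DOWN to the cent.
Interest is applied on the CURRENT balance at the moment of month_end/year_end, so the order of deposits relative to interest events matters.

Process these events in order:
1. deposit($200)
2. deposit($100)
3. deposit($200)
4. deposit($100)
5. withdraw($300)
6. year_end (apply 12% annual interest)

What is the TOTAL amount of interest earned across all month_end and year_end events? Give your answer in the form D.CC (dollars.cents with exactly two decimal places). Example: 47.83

After 1 (deposit($200)): balance=$700.00 total_interest=$0.00
After 2 (deposit($100)): balance=$800.00 total_interest=$0.00
After 3 (deposit($200)): balance=$1000.00 total_interest=$0.00
After 4 (deposit($100)): balance=$1100.00 total_interest=$0.00
After 5 (withdraw($300)): balance=$800.00 total_interest=$0.00
After 6 (year_end (apply 12% annual interest)): balance=$896.00 total_interest=$96.00

Answer: 96.00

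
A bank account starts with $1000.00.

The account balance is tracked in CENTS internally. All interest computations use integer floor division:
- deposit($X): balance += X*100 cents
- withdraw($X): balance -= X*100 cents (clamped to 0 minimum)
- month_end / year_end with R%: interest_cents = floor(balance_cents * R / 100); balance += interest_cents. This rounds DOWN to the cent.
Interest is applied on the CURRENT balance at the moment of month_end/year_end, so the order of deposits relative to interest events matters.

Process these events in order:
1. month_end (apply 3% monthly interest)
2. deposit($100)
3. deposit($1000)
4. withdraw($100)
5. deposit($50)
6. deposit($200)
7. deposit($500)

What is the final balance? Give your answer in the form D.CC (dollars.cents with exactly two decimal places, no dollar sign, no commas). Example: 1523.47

After 1 (month_end (apply 3% monthly interest)): balance=$1030.00 total_interest=$30.00
After 2 (deposit($100)): balance=$1130.00 total_interest=$30.00
After 3 (deposit($1000)): balance=$2130.00 total_interest=$30.00
After 4 (withdraw($100)): balance=$2030.00 total_interest=$30.00
After 5 (deposit($50)): balance=$2080.00 total_interest=$30.00
After 6 (deposit($200)): balance=$2280.00 total_interest=$30.00
After 7 (deposit($500)): balance=$2780.00 total_interest=$30.00

Answer: 2780.00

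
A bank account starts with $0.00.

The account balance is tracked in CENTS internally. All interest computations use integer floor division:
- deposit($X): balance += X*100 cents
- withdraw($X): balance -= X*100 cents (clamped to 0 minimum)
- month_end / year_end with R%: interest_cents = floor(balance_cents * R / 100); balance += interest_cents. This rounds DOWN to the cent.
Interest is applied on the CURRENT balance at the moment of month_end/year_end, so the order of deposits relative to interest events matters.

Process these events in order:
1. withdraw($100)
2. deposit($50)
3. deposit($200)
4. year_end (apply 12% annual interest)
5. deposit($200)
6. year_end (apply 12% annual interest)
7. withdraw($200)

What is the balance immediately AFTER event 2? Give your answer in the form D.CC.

Answer: 50.00

Derivation:
After 1 (withdraw($100)): balance=$0.00 total_interest=$0.00
After 2 (deposit($50)): balance=$50.00 total_interest=$0.00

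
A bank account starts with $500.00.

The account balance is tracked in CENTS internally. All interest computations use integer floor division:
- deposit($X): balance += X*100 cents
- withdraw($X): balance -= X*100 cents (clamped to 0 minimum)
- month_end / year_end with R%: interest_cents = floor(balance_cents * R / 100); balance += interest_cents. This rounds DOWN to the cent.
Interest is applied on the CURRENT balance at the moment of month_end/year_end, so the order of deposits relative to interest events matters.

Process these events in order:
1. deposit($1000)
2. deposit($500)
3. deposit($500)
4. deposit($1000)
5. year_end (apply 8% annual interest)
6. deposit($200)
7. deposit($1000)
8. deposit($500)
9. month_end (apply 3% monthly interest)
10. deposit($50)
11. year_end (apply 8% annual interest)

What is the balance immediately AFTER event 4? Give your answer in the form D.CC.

Answer: 3500.00

Derivation:
After 1 (deposit($1000)): balance=$1500.00 total_interest=$0.00
After 2 (deposit($500)): balance=$2000.00 total_interest=$0.00
After 3 (deposit($500)): balance=$2500.00 total_interest=$0.00
After 4 (deposit($1000)): balance=$3500.00 total_interest=$0.00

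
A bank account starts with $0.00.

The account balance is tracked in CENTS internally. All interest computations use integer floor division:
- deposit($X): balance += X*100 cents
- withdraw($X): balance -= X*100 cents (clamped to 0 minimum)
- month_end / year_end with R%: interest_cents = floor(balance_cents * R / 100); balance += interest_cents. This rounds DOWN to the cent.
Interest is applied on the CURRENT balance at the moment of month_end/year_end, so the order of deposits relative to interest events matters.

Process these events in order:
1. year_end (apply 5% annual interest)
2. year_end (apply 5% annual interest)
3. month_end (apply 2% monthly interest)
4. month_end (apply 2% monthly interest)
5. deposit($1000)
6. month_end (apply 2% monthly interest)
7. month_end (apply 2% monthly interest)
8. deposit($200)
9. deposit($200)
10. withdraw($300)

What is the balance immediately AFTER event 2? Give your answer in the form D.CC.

Answer: 0.00

Derivation:
After 1 (year_end (apply 5% annual interest)): balance=$0.00 total_interest=$0.00
After 2 (year_end (apply 5% annual interest)): balance=$0.00 total_interest=$0.00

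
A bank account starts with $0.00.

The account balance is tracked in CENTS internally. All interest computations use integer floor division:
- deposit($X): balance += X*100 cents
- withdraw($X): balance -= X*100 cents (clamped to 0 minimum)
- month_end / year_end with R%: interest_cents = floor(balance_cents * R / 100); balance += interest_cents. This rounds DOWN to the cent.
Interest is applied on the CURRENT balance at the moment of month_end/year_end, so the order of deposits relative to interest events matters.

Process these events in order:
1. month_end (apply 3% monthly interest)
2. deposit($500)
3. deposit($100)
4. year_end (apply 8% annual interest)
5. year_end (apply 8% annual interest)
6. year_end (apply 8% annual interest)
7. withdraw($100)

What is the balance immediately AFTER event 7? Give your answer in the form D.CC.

After 1 (month_end (apply 3% monthly interest)): balance=$0.00 total_interest=$0.00
After 2 (deposit($500)): balance=$500.00 total_interest=$0.00
After 3 (deposit($100)): balance=$600.00 total_interest=$0.00
After 4 (year_end (apply 8% annual interest)): balance=$648.00 total_interest=$48.00
After 5 (year_end (apply 8% annual interest)): balance=$699.84 total_interest=$99.84
After 6 (year_end (apply 8% annual interest)): balance=$755.82 total_interest=$155.82
After 7 (withdraw($100)): balance=$655.82 total_interest=$155.82

Answer: 655.82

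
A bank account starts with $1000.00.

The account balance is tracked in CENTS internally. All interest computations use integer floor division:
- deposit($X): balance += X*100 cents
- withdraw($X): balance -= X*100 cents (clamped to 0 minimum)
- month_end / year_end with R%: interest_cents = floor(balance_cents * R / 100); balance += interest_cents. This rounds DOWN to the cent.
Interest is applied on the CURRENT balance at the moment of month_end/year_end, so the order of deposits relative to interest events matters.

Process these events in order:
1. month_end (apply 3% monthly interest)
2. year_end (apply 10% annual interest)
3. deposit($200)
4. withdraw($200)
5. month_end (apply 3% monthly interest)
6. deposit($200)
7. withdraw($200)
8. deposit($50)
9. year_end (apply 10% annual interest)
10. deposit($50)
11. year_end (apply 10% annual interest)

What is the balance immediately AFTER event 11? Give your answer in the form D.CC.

After 1 (month_end (apply 3% monthly interest)): balance=$1030.00 total_interest=$30.00
After 2 (year_end (apply 10% annual interest)): balance=$1133.00 total_interest=$133.00
After 3 (deposit($200)): balance=$1333.00 total_interest=$133.00
After 4 (withdraw($200)): balance=$1133.00 total_interest=$133.00
After 5 (month_end (apply 3% monthly interest)): balance=$1166.99 total_interest=$166.99
After 6 (deposit($200)): balance=$1366.99 total_interest=$166.99
After 7 (withdraw($200)): balance=$1166.99 total_interest=$166.99
After 8 (deposit($50)): balance=$1216.99 total_interest=$166.99
After 9 (year_end (apply 10% annual interest)): balance=$1338.68 total_interest=$288.68
After 10 (deposit($50)): balance=$1388.68 total_interest=$288.68
After 11 (year_end (apply 10% annual interest)): balance=$1527.54 total_interest=$427.54

Answer: 1527.54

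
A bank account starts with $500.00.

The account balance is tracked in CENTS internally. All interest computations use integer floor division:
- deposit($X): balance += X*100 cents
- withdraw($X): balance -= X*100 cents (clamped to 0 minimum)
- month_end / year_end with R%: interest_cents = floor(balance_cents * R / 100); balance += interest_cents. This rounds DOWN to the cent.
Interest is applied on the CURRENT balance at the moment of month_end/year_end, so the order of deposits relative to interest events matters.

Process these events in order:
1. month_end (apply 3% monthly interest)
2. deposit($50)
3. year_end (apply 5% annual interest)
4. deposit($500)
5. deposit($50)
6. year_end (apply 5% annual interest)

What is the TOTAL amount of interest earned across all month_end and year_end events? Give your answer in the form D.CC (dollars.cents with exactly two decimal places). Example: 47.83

Answer: 100.41

Derivation:
After 1 (month_end (apply 3% monthly interest)): balance=$515.00 total_interest=$15.00
After 2 (deposit($50)): balance=$565.00 total_interest=$15.00
After 3 (year_end (apply 5% annual interest)): balance=$593.25 total_interest=$43.25
After 4 (deposit($500)): balance=$1093.25 total_interest=$43.25
After 5 (deposit($50)): balance=$1143.25 total_interest=$43.25
After 6 (year_end (apply 5% annual interest)): balance=$1200.41 total_interest=$100.41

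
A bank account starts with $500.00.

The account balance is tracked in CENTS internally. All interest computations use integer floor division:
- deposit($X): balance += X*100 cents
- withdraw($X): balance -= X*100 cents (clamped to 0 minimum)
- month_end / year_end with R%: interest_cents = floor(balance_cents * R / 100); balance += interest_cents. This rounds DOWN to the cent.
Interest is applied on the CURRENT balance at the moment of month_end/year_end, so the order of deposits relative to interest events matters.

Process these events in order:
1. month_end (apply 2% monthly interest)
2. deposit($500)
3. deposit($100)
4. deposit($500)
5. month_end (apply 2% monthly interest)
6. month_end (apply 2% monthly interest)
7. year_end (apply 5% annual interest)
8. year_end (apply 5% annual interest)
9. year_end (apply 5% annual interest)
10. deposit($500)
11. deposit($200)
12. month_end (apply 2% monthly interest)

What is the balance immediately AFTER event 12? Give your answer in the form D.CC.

Answer: 2691.83

Derivation:
After 1 (month_end (apply 2% monthly interest)): balance=$510.00 total_interest=$10.00
After 2 (deposit($500)): balance=$1010.00 total_interest=$10.00
After 3 (deposit($100)): balance=$1110.00 total_interest=$10.00
After 4 (deposit($500)): balance=$1610.00 total_interest=$10.00
After 5 (month_end (apply 2% monthly interest)): balance=$1642.20 total_interest=$42.20
After 6 (month_end (apply 2% monthly interest)): balance=$1675.04 total_interest=$75.04
After 7 (year_end (apply 5% annual interest)): balance=$1758.79 total_interest=$158.79
After 8 (year_end (apply 5% annual interest)): balance=$1846.72 total_interest=$246.72
After 9 (year_end (apply 5% annual interest)): balance=$1939.05 total_interest=$339.05
After 10 (deposit($500)): balance=$2439.05 total_interest=$339.05
After 11 (deposit($200)): balance=$2639.05 total_interest=$339.05
After 12 (month_end (apply 2% monthly interest)): balance=$2691.83 total_interest=$391.83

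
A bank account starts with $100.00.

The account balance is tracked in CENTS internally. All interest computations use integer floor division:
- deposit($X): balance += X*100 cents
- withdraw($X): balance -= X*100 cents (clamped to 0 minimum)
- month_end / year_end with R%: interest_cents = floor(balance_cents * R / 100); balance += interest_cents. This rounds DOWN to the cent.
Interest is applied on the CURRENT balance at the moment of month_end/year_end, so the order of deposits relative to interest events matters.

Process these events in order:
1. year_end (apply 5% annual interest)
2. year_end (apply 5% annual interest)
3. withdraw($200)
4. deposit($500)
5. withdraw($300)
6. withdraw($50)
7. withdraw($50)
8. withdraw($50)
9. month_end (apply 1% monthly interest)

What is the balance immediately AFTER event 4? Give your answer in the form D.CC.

Answer: 500.00

Derivation:
After 1 (year_end (apply 5% annual interest)): balance=$105.00 total_interest=$5.00
After 2 (year_end (apply 5% annual interest)): balance=$110.25 total_interest=$10.25
After 3 (withdraw($200)): balance=$0.00 total_interest=$10.25
After 4 (deposit($500)): balance=$500.00 total_interest=$10.25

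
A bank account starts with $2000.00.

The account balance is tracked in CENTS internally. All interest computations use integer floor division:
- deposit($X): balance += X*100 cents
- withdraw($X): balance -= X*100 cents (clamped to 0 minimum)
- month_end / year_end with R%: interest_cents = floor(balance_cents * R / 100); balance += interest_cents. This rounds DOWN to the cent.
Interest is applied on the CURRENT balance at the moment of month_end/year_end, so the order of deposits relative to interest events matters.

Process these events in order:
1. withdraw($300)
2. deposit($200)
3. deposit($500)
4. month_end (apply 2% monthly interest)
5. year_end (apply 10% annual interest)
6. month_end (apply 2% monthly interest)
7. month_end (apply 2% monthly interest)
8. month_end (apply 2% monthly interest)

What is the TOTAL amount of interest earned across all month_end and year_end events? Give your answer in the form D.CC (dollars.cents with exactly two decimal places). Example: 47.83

Answer: 457.61

Derivation:
After 1 (withdraw($300)): balance=$1700.00 total_interest=$0.00
After 2 (deposit($200)): balance=$1900.00 total_interest=$0.00
After 3 (deposit($500)): balance=$2400.00 total_interest=$0.00
After 4 (month_end (apply 2% monthly interest)): balance=$2448.00 total_interest=$48.00
After 5 (year_end (apply 10% annual interest)): balance=$2692.80 total_interest=$292.80
After 6 (month_end (apply 2% monthly interest)): balance=$2746.65 total_interest=$346.65
After 7 (month_end (apply 2% monthly interest)): balance=$2801.58 total_interest=$401.58
After 8 (month_end (apply 2% monthly interest)): balance=$2857.61 total_interest=$457.61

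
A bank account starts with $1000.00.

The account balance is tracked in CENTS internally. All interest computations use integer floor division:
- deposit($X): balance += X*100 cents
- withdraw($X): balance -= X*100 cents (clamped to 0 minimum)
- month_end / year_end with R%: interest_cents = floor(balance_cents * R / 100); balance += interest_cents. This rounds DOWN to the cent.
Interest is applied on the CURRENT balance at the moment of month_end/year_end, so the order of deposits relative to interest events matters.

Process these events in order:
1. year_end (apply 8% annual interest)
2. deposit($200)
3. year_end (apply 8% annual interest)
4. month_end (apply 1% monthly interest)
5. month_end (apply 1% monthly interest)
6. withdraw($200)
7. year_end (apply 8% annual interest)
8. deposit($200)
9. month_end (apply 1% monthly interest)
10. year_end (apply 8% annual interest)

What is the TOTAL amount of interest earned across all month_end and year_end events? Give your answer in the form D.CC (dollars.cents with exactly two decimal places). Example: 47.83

After 1 (year_end (apply 8% annual interest)): balance=$1080.00 total_interest=$80.00
After 2 (deposit($200)): balance=$1280.00 total_interest=$80.00
After 3 (year_end (apply 8% annual interest)): balance=$1382.40 total_interest=$182.40
After 4 (month_end (apply 1% monthly interest)): balance=$1396.22 total_interest=$196.22
After 5 (month_end (apply 1% monthly interest)): balance=$1410.18 total_interest=$210.18
After 6 (withdraw($200)): balance=$1210.18 total_interest=$210.18
After 7 (year_end (apply 8% annual interest)): balance=$1306.99 total_interest=$306.99
After 8 (deposit($200)): balance=$1506.99 total_interest=$306.99
After 9 (month_end (apply 1% monthly interest)): balance=$1522.05 total_interest=$322.05
After 10 (year_end (apply 8% annual interest)): balance=$1643.81 total_interest=$443.81

Answer: 443.81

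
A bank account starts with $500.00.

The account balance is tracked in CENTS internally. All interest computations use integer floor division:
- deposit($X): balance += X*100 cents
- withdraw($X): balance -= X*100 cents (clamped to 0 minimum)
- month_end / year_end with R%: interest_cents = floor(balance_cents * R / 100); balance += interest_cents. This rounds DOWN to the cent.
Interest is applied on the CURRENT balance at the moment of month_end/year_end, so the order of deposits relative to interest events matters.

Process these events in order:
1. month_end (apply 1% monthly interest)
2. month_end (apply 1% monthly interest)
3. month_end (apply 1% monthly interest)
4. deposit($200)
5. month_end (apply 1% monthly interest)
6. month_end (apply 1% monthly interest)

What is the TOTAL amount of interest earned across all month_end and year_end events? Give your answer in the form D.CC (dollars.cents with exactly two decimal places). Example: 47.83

Answer: 29.52

Derivation:
After 1 (month_end (apply 1% monthly interest)): balance=$505.00 total_interest=$5.00
After 2 (month_end (apply 1% monthly interest)): balance=$510.05 total_interest=$10.05
After 3 (month_end (apply 1% monthly interest)): balance=$515.15 total_interest=$15.15
After 4 (deposit($200)): balance=$715.15 total_interest=$15.15
After 5 (month_end (apply 1% monthly interest)): balance=$722.30 total_interest=$22.30
After 6 (month_end (apply 1% monthly interest)): balance=$729.52 total_interest=$29.52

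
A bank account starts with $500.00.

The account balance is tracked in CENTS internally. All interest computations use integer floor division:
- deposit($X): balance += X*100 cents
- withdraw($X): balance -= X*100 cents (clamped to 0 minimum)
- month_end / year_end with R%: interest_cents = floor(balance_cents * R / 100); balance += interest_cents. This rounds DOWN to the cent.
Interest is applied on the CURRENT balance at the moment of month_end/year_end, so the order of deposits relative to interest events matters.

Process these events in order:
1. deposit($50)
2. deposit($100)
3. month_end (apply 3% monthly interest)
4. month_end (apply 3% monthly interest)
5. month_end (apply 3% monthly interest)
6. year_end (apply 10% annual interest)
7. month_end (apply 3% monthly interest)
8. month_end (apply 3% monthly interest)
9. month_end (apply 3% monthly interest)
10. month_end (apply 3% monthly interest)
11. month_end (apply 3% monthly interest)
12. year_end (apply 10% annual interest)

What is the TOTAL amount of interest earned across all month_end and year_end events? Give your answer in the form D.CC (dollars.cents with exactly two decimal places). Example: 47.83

After 1 (deposit($50)): balance=$550.00 total_interest=$0.00
After 2 (deposit($100)): balance=$650.00 total_interest=$0.00
After 3 (month_end (apply 3% monthly interest)): balance=$669.50 total_interest=$19.50
After 4 (month_end (apply 3% monthly interest)): balance=$689.58 total_interest=$39.58
After 5 (month_end (apply 3% monthly interest)): balance=$710.26 total_interest=$60.26
After 6 (year_end (apply 10% annual interest)): balance=$781.28 total_interest=$131.28
After 7 (month_end (apply 3% monthly interest)): balance=$804.71 total_interest=$154.71
After 8 (month_end (apply 3% monthly interest)): balance=$828.85 total_interest=$178.85
After 9 (month_end (apply 3% monthly interest)): balance=$853.71 total_interest=$203.71
After 10 (month_end (apply 3% monthly interest)): balance=$879.32 total_interest=$229.32
After 11 (month_end (apply 3% monthly interest)): balance=$905.69 total_interest=$255.69
After 12 (year_end (apply 10% annual interest)): balance=$996.25 total_interest=$346.25

Answer: 346.25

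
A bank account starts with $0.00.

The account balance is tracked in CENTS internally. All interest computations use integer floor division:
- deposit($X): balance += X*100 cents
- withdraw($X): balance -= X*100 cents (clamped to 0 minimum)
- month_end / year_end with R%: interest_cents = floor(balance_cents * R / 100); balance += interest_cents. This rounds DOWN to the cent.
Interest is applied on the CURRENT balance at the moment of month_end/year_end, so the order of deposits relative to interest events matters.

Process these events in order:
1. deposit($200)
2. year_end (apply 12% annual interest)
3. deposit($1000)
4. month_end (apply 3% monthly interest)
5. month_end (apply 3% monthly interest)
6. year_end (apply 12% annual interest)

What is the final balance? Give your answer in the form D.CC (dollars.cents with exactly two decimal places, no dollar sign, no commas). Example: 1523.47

After 1 (deposit($200)): balance=$200.00 total_interest=$0.00
After 2 (year_end (apply 12% annual interest)): balance=$224.00 total_interest=$24.00
After 3 (deposit($1000)): balance=$1224.00 total_interest=$24.00
After 4 (month_end (apply 3% monthly interest)): balance=$1260.72 total_interest=$60.72
After 5 (month_end (apply 3% monthly interest)): balance=$1298.54 total_interest=$98.54
After 6 (year_end (apply 12% annual interest)): balance=$1454.36 total_interest=$254.36

Answer: 1454.36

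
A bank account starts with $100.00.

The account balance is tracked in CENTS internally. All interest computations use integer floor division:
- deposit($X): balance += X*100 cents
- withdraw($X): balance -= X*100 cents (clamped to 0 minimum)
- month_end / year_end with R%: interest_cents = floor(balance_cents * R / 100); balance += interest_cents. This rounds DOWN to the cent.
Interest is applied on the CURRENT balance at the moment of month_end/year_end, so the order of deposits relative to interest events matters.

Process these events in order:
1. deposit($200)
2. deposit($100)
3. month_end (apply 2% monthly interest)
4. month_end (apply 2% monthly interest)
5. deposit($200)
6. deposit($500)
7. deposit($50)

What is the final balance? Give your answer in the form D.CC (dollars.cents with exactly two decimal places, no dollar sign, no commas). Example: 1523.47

Answer: 1166.16

Derivation:
After 1 (deposit($200)): balance=$300.00 total_interest=$0.00
After 2 (deposit($100)): balance=$400.00 total_interest=$0.00
After 3 (month_end (apply 2% monthly interest)): balance=$408.00 total_interest=$8.00
After 4 (month_end (apply 2% monthly interest)): balance=$416.16 total_interest=$16.16
After 5 (deposit($200)): balance=$616.16 total_interest=$16.16
After 6 (deposit($500)): balance=$1116.16 total_interest=$16.16
After 7 (deposit($50)): balance=$1166.16 total_interest=$16.16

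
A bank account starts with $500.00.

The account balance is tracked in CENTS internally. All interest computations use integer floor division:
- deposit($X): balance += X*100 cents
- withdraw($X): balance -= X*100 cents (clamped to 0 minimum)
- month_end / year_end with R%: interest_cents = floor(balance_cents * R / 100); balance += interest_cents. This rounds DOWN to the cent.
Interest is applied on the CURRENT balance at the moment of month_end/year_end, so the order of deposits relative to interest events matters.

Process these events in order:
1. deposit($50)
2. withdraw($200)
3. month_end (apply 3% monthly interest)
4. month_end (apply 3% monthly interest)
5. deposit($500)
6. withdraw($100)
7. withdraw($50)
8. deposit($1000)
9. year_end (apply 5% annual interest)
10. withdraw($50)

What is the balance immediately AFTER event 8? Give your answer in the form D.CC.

After 1 (deposit($50)): balance=$550.00 total_interest=$0.00
After 2 (withdraw($200)): balance=$350.00 total_interest=$0.00
After 3 (month_end (apply 3% monthly interest)): balance=$360.50 total_interest=$10.50
After 4 (month_end (apply 3% monthly interest)): balance=$371.31 total_interest=$21.31
After 5 (deposit($500)): balance=$871.31 total_interest=$21.31
After 6 (withdraw($100)): balance=$771.31 total_interest=$21.31
After 7 (withdraw($50)): balance=$721.31 total_interest=$21.31
After 8 (deposit($1000)): balance=$1721.31 total_interest=$21.31

Answer: 1721.31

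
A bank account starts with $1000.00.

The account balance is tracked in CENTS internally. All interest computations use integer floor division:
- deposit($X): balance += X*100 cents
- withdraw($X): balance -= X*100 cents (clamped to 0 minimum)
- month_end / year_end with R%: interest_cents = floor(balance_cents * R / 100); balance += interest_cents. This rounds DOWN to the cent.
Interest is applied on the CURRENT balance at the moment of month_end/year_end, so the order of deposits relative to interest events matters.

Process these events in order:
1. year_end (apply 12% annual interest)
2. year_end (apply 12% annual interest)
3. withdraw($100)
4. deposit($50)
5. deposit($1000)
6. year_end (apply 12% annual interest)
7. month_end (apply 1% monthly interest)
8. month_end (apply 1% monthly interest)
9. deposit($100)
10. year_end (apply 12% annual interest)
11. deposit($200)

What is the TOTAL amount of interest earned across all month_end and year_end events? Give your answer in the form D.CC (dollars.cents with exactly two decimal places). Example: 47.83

After 1 (year_end (apply 12% annual interest)): balance=$1120.00 total_interest=$120.00
After 2 (year_end (apply 12% annual interest)): balance=$1254.40 total_interest=$254.40
After 3 (withdraw($100)): balance=$1154.40 total_interest=$254.40
After 4 (deposit($50)): balance=$1204.40 total_interest=$254.40
After 5 (deposit($1000)): balance=$2204.40 total_interest=$254.40
After 6 (year_end (apply 12% annual interest)): balance=$2468.92 total_interest=$518.92
After 7 (month_end (apply 1% monthly interest)): balance=$2493.60 total_interest=$543.60
After 8 (month_end (apply 1% monthly interest)): balance=$2518.53 total_interest=$568.53
After 9 (deposit($100)): balance=$2618.53 total_interest=$568.53
After 10 (year_end (apply 12% annual interest)): balance=$2932.75 total_interest=$882.75
After 11 (deposit($200)): balance=$3132.75 total_interest=$882.75

Answer: 882.75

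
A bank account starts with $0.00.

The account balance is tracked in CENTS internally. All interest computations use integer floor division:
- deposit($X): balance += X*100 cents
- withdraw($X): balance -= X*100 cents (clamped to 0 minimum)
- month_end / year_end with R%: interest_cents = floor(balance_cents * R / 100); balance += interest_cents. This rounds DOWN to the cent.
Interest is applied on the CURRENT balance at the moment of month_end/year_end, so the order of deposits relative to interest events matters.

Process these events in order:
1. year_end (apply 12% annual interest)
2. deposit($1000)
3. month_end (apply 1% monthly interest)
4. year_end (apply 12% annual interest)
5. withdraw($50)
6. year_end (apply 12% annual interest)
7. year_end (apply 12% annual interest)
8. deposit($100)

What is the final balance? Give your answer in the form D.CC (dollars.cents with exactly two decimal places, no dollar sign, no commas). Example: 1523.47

Answer: 1456.25

Derivation:
After 1 (year_end (apply 12% annual interest)): balance=$0.00 total_interest=$0.00
After 2 (deposit($1000)): balance=$1000.00 total_interest=$0.00
After 3 (month_end (apply 1% monthly interest)): balance=$1010.00 total_interest=$10.00
After 4 (year_end (apply 12% annual interest)): balance=$1131.20 total_interest=$131.20
After 5 (withdraw($50)): balance=$1081.20 total_interest=$131.20
After 6 (year_end (apply 12% annual interest)): balance=$1210.94 total_interest=$260.94
After 7 (year_end (apply 12% annual interest)): balance=$1356.25 total_interest=$406.25
After 8 (deposit($100)): balance=$1456.25 total_interest=$406.25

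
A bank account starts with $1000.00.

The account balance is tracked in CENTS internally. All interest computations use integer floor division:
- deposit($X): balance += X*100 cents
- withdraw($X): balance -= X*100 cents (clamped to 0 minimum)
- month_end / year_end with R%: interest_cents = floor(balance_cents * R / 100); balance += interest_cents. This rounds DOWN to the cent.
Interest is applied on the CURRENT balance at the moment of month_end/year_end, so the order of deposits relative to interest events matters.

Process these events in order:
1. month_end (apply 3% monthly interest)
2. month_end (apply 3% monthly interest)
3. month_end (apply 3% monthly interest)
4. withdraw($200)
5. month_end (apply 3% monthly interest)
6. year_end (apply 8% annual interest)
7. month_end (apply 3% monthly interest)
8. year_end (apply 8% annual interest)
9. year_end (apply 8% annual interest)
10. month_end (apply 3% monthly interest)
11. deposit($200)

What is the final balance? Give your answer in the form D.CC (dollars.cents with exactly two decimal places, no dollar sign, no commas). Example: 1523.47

Answer: 1428.83

Derivation:
After 1 (month_end (apply 3% monthly interest)): balance=$1030.00 total_interest=$30.00
After 2 (month_end (apply 3% monthly interest)): balance=$1060.90 total_interest=$60.90
After 3 (month_end (apply 3% monthly interest)): balance=$1092.72 total_interest=$92.72
After 4 (withdraw($200)): balance=$892.72 total_interest=$92.72
After 5 (month_end (apply 3% monthly interest)): balance=$919.50 total_interest=$119.50
After 6 (year_end (apply 8% annual interest)): balance=$993.06 total_interest=$193.06
After 7 (month_end (apply 3% monthly interest)): balance=$1022.85 total_interest=$222.85
After 8 (year_end (apply 8% annual interest)): balance=$1104.67 total_interest=$304.67
After 9 (year_end (apply 8% annual interest)): balance=$1193.04 total_interest=$393.04
After 10 (month_end (apply 3% monthly interest)): balance=$1228.83 total_interest=$428.83
After 11 (deposit($200)): balance=$1428.83 total_interest=$428.83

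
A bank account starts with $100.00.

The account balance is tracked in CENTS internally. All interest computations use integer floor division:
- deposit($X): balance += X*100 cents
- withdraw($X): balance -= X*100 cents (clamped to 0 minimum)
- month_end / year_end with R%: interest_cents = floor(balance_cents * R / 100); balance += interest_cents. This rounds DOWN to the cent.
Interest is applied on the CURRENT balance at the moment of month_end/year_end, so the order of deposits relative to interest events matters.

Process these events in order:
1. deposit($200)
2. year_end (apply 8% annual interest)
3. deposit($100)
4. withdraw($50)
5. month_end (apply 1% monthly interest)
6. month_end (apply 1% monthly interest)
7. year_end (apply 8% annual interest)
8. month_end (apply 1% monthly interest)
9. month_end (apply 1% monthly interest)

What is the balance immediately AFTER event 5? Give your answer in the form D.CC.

Answer: 377.74

Derivation:
After 1 (deposit($200)): balance=$300.00 total_interest=$0.00
After 2 (year_end (apply 8% annual interest)): balance=$324.00 total_interest=$24.00
After 3 (deposit($100)): balance=$424.00 total_interest=$24.00
After 4 (withdraw($50)): balance=$374.00 total_interest=$24.00
After 5 (month_end (apply 1% monthly interest)): balance=$377.74 total_interest=$27.74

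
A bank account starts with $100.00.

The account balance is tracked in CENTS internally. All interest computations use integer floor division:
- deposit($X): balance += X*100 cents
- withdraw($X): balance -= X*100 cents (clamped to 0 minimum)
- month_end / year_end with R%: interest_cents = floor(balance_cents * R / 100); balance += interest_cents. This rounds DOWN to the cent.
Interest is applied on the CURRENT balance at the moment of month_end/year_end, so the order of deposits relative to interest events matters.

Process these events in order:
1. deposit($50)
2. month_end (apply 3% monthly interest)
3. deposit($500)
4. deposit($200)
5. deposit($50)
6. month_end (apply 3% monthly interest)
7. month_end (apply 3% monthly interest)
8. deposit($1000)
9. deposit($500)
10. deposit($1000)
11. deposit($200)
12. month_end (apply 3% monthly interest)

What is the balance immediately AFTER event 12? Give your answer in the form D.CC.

Answer: 3769.35

Derivation:
After 1 (deposit($50)): balance=$150.00 total_interest=$0.00
After 2 (month_end (apply 3% monthly interest)): balance=$154.50 total_interest=$4.50
After 3 (deposit($500)): balance=$654.50 total_interest=$4.50
After 4 (deposit($200)): balance=$854.50 total_interest=$4.50
After 5 (deposit($50)): balance=$904.50 total_interest=$4.50
After 6 (month_end (apply 3% monthly interest)): balance=$931.63 total_interest=$31.63
After 7 (month_end (apply 3% monthly interest)): balance=$959.57 total_interest=$59.57
After 8 (deposit($1000)): balance=$1959.57 total_interest=$59.57
After 9 (deposit($500)): balance=$2459.57 total_interest=$59.57
After 10 (deposit($1000)): balance=$3459.57 total_interest=$59.57
After 11 (deposit($200)): balance=$3659.57 total_interest=$59.57
After 12 (month_end (apply 3% monthly interest)): balance=$3769.35 total_interest=$169.35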